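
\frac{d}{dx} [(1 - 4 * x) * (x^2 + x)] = -12*x^2 - 6*x + 1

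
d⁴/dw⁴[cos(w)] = cos(w)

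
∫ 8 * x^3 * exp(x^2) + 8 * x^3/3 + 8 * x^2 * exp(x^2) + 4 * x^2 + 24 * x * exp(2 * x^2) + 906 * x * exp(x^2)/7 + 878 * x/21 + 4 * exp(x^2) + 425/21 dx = 5*x^2/21 + 5*x/21 + 2*(x^2 + x + 3*exp(x^2) + 15)^2/3 + 5*exp(x^2)/7 + C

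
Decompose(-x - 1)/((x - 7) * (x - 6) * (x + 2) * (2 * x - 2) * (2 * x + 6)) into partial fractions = 1/(720*(x + 3)) - 1/(864*(x + 2)) - 1/(720*(x - 1)) + 7/(1440*(x - 6)) - 1/(270*(x - 7))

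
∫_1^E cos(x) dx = -sin(1) + sin(E)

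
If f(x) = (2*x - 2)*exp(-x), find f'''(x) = (8 - 2*x)*exp(-x)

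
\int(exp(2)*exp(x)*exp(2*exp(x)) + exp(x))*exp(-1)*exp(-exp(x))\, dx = 2*sinh(exp(x) + 1) + C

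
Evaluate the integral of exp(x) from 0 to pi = -1 + exp(pi)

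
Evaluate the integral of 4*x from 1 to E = -2 + 2*exp(2)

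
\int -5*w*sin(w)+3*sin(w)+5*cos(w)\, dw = (5*w - 3)*cos(w) + C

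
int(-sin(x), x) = cos(x) + C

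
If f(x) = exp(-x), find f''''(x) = exp(-x)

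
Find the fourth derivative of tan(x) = 24*tan(x)^5 + 40*tan(x)^3 + 16*tan(x)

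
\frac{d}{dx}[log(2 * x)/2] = 1/(2*x)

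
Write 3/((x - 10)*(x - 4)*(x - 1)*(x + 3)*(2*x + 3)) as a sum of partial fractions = -16/(1265*(2*x + 3)) + 1/(364*(x + 3)) + 1/(180*(x - 1)) - 1/(462*(x - 4)) + 1/(5382*(x - 10))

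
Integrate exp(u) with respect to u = exp(u) + C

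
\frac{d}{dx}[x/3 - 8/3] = 1/3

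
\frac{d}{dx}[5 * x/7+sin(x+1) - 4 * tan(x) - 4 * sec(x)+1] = cos(x + 1) - 4*tan(x)^2 - 4*tan(x)*sec(x) - 23/7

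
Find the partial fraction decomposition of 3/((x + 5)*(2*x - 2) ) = -1/(4*(x + 5)) + 1/(4*(x - 1))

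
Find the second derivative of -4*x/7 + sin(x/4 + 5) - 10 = -sin(x/4 + 5)/16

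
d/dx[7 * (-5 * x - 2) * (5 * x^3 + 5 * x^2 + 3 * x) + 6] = -700*x^3 - 735*x^2 - 350*x - 42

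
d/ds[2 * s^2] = 4*s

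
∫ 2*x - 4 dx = x^2 - 4*x + C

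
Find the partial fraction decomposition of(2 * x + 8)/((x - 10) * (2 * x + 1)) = -2/(3*(2*x + 1)) + 4/(3*(x - 10))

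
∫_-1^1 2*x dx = 0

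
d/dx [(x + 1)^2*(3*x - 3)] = 9*x^2 + 6*x - 3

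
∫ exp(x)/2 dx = exp(x)/2 + C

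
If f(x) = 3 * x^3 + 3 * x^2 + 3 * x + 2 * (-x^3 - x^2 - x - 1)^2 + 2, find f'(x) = 12*x^5 + 20*x^4 + 24*x^3 + 33*x^2 + 18*x + 7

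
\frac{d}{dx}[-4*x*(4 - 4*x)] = 32*x - 16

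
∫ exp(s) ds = exp(s) + C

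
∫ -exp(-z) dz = exp(-z) + C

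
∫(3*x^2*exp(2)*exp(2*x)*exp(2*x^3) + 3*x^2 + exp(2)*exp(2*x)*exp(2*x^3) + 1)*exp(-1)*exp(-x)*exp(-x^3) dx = 2*sinh(x^3 + x + 1) + C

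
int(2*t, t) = t^2 + C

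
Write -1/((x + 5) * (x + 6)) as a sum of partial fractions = 1/(x + 6) - 1/(x + 5)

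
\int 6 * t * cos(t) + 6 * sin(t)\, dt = 6*t*sin(t) + C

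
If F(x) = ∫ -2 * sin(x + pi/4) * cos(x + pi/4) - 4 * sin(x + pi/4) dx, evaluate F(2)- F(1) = -(cos(pi/4 + 1) + 2)^2 + (cos(pi/4 + 2) + 2)^2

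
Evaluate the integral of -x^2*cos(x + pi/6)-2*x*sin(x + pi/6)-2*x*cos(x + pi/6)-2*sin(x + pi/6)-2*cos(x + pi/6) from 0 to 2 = 1 - 10*sin(pi/6 + 2)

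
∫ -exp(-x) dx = exp(-x) + C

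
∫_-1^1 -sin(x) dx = 0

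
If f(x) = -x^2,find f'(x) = -2*x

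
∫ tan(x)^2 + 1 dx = tan(x) + C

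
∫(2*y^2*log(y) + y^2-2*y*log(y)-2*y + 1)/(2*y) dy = (y - 1)^2*log(y)/2 + C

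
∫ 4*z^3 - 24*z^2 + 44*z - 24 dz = z^4 - 8*z^3 + 22*z^2 - 24*z + C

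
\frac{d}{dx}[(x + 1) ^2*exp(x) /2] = x^2*exp(x)/2 + 2*x*exp(x) + 3*exp(x)/2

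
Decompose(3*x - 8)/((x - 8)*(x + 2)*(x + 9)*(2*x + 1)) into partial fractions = 76/(867*(2*x + 1)) + 5/(289*(x + 9)) - 1/(15*(x + 2)) + 8/(1445*(x - 8))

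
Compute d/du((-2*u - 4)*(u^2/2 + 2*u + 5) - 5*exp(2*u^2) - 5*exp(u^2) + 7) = -3*u^2 - 20*u*exp(2*u^2) - 10*u*exp(u^2) - 12*u - 18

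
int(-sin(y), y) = cos(y) + C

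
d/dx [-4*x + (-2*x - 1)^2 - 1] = 8*x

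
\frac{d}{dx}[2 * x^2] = 4*x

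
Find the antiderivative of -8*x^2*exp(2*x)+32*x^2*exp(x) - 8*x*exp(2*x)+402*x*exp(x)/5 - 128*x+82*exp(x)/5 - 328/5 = 2*x*exp(x)/5 - 8*x/5 - 4*(-x*exp(x) + 4*x + 2)^2 + C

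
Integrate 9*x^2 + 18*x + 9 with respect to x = 3*x^3 + 9*x^2 + 9*x + C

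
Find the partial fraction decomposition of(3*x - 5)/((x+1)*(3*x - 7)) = 3/(5*(3*x - 7)) + 4/(5*(x + 1))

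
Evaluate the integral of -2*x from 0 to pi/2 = -pi^2/4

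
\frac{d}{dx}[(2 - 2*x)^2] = 8*x - 8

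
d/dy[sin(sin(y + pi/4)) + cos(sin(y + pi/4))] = -sin(sin(y + pi/4))*cos(y + pi/4) + cos(y + pi/4)*cos(sin(y + pi/4))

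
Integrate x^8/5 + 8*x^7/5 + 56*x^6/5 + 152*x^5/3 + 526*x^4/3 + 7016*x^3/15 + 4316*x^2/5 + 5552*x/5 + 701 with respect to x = x^9/45 + x^8/5 + 8*x^7/5 + 76*x^6/9 + 526*x^5/15 + 1754*x^4/15 + 4316*x^3/15 + 2776*x^2/5 + 701*x + C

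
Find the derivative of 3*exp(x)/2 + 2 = 3*exp(x)/2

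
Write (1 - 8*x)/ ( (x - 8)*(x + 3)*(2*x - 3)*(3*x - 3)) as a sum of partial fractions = 88/(351*(2*x - 3)) - 25/(1188*(x + 3)) - 1/(12*(x - 1)) - 3/(143*(x - 8))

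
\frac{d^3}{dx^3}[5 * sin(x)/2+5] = -5*cos(x)/2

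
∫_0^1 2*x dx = 1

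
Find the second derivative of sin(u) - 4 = -sin(u)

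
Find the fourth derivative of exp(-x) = exp(-x)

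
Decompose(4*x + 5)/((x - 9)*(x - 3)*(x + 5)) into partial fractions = -15/(112*(x + 5)) - 17/(48*(x - 3)) + 41/(84*(x - 9))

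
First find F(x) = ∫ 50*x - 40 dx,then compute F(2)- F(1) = 35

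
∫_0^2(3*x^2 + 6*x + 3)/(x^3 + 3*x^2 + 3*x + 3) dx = -log(3) + log(29)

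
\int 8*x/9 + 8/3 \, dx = 4*x^2/9 + 8*x/3 + C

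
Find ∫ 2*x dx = x^2 + C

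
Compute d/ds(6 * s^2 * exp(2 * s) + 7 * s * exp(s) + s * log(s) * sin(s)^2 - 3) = 12*s^2*exp(2*s) + 12*s*exp(2*s) + 7*s*exp(s) + s*log(s)*sin(2*s) + 7*exp(s) + log(s)*sin(s)^2 + sin(s)^2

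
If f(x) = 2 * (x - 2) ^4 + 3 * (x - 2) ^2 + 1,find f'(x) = 8*x^3 - 48*x^2 + 102*x - 76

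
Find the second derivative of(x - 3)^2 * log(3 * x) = (2*x^2*log(x) + 2*x^2*log(3) + 3*x^2 - 6*x - 9)/x^2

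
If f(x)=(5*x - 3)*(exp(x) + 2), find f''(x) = 5*x*exp(x) + 7*exp(x)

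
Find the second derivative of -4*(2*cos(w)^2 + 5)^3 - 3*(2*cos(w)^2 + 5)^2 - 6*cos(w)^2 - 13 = -960*sin(w)^6 + 5952*sin(w)^4 - 8664*sin(w)^2 + 192*cos(w)^6 + 2340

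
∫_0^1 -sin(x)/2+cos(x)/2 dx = -1/2 + cos(1)/2 + sin(1)/2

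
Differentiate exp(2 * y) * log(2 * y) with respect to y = (2*y*exp(2*y)*log(y) + 2*y*exp(2*y)*log(2) + exp(2*y))/y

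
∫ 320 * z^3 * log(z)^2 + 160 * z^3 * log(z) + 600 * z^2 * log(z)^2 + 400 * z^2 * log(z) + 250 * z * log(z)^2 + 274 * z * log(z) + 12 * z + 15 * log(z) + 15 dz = z*(4*z + 5)*(5*z*(4*z + 5)*log(z) + 3)*log(z) + C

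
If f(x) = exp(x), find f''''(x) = exp(x)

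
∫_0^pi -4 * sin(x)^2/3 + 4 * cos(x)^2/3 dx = 0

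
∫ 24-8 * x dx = -4*x^2 + 24*x + C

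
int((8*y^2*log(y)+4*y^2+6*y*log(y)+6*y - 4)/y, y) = 2*(2*y^2 + 3*y - 2)*log(y) + C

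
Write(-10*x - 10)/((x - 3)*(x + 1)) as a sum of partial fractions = -10/(x - 3)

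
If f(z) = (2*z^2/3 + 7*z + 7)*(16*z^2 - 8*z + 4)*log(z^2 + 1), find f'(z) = (128*z^5*log(z^2 + 1) + 64*z^5 + 960*z^4*log(z^2 + 1) + 640*z^4 + 480*z^3*log(z^2 + 1) + 352*z^3 + 876*z^2*log(z^2 + 1) - 168*z^2 + 352*z*log(z^2 + 1) + 168*z - 84*log(z^2 + 1))/(3*z^2 + 3)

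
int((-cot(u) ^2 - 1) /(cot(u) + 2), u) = log(cot(u) + 2) + C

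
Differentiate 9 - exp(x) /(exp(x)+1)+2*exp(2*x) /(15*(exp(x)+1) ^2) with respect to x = (-11*exp(2*x) - 15*exp(x))/(15*exp(3*x) + 45*exp(2*x) + 45*exp(x) + 15)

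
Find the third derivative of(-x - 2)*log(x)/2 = (x - 4)/(2*x^3)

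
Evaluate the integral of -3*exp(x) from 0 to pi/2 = 3 - 3*exp(pi/2)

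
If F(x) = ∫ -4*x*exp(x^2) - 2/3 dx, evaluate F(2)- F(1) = -2*exp(4) - 2/3 + 2*E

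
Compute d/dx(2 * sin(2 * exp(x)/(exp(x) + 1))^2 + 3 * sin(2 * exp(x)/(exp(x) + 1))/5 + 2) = 2*(10*sin(4*exp(x)/(exp(x) + 1)) + 3*cos(2*exp(x)/(exp(x) + 1)))*exp(x)/(5*exp(2*x) + 10*exp(x) + 5)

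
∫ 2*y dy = y^2 + C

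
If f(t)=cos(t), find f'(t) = -sin(t)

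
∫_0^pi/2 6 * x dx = 3*pi^2/4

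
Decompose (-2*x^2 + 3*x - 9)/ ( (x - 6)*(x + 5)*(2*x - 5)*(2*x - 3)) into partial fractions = -2/(13*(2*x - 3)) + 4/(15*(2*x - 5)) + 74/(2145*(x + 5)) - 1/(11*(x - 6))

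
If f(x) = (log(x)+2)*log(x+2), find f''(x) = (-x^2*log(x) - x^2*log(x + 2) - 4*x*log(x + 2) + 4*x - 4*log(x + 2))/(x^4 + 4*x^3 + 4*x^2)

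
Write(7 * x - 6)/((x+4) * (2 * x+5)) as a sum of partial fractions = -47/(3*(2*x + 5)) + 34/(3*(x + 4))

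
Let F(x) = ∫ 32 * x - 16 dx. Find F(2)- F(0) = 32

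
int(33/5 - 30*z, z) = -15*z^2 + 33*z/5 + C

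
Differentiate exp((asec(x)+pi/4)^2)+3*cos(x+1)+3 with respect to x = (-6*x^2*sqrt(1 - 1/x^2)*sin(x + 1) + 4*exp(asec(x)^2 + pi*asec(x)/2 + pi^2/16)*asec(x) + pi*exp(asec(x)^2 + pi*asec(x)/2 + pi^2/16))/(2*x^2*sqrt(1 - 1/x^2))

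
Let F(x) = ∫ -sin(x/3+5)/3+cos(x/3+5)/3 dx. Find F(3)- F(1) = -cos(16/3) + sin(6) - sin(16/3) + cos(6)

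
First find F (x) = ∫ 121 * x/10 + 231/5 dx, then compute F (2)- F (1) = 1287/20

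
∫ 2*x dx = x^2 + C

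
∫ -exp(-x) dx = exp(-x) + C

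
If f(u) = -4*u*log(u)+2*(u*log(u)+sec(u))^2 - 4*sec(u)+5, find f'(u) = 4*u*log(u)^2 + 4*u*log(u)*tan(u)*sec(u) + 4*u*log(u) + 4*log(u)*sec(u) - 4*log(u) + 4*tan(u)*sec(u)^2 - 4*tan(u)*sec(u) + 4*sec(u) - 4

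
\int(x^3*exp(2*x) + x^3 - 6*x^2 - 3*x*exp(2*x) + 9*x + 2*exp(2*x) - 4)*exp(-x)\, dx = 2*(x - 1)^3*sinh(x) + C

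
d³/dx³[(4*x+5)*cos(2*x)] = 32*x*sin(2*x) + 40*sin(2*x) - 48*cos(2*x)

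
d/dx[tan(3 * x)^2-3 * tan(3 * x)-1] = 3*(2*sin(3*x)/cos(3*x) - 3)/cos(3*x)^2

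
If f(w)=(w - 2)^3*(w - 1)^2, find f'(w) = 5*w^4 - 32*w^3 + 75*w^2 - 76*w + 28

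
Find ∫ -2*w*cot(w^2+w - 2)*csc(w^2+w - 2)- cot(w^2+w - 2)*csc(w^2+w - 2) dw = csc(w^2 + w - 2) + C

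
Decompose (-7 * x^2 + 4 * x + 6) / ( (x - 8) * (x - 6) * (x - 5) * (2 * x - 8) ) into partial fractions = 45/(8*(x - 4)) - 149/(6*(x - 5)) + 111/(4*(x - 6)) - 205/(24*(x - 8))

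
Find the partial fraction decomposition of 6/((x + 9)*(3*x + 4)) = 18/(23*(3*x + 4)) - 6/(23*(x + 9))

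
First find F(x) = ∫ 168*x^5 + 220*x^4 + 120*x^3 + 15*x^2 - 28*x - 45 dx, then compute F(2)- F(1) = 3526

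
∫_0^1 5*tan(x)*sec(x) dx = -5 + 5*sec(1)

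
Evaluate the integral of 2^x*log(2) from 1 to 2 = 2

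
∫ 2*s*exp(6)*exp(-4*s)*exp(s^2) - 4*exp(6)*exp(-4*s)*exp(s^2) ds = exp((s - 2)^2 + 2) + C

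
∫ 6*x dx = 3*x^2 + C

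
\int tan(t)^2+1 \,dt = tan(t) + C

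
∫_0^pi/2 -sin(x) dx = -1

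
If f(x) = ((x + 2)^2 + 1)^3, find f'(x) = 6*x^5 + 60*x^4 + 252*x^3 + 552*x^2 + 630*x + 300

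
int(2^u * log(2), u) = 2^u + C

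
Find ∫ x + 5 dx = x^2/2 + 5*x + C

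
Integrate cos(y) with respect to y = sin(y) + C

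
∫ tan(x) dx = log(2*sec(x)) + C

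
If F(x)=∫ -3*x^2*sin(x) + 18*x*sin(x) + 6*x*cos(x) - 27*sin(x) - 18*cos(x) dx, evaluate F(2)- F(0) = -27 + 3*cos(2)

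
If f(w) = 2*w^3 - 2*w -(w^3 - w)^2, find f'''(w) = -120*w^3 + 48*w + 12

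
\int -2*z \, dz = -z^2 + C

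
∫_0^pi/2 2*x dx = pi^2/4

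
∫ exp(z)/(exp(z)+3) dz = log(exp(z) + 3) + C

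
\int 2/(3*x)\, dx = 2*log(x)/3 + C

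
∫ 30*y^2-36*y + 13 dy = 10*y^3 - 18*y^2 + 13*y + C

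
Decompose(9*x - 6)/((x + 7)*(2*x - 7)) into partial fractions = 17/(7*(2*x - 7)) + 23/(7*(x + 7))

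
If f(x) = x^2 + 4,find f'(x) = 2*x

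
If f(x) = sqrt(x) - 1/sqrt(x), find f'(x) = (x + 1)/(2*x^(3/2))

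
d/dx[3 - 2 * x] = -2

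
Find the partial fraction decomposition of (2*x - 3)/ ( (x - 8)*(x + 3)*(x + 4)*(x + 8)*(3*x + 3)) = -19/(6720*(x + 8)) + 11/(432*(x + 4)) - 3/(110*(x + 3)) + 5/(1134*(x + 1)) + 13/(57024*(x - 8))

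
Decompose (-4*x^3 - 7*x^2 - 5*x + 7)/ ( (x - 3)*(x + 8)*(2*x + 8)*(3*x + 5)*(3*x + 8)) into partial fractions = 1253/(6528*(3*x + 8)) - 389/(11172*(3*x + 5)) + 1647/(26752*(x + 8)) - 171/(1568*(x + 4)) - 179/(36652*(x - 3))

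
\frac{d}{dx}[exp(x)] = exp(x)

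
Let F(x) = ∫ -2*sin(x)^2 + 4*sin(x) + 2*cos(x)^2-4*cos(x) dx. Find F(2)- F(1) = -(-2 + cos(1) + sin(1))^2 + (-2 + cos(2) + sin(2))^2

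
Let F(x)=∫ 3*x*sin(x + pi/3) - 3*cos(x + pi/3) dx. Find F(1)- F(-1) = -3*cos(1)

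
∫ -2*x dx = -x^2 + C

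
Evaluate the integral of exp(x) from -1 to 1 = E - exp(-1)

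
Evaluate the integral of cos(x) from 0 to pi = 0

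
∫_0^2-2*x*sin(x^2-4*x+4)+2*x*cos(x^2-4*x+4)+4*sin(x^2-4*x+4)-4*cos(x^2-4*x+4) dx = -cos(4) - sin(4) + 1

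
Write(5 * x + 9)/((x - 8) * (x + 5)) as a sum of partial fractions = 16/(13*(x + 5)) + 49/(13*(x - 8))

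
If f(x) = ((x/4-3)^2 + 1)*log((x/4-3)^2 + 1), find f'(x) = x*log(x^2/16 - 3*x/2 + 10)/8 + x/8 - 3*log(x^2/16 - 3*x/2 + 10)/2 - 3/2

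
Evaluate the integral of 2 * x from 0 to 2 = 4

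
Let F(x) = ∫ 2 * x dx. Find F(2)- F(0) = 4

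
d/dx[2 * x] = 2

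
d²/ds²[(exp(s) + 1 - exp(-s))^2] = (4*exp(4*s) + 2*exp(3*s) - 2*exp(s) + 4)*exp(-2*s)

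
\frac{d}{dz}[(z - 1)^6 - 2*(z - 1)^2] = 6*z^5 - 30*z^4 + 60*z^3 - 60*z^2 + 26*z - 2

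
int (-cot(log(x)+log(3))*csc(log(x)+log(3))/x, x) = csc(log(3*x)) + C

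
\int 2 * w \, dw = w^2 + C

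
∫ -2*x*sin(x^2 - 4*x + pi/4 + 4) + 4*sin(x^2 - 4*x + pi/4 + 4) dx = cos((x - 2)^2 + pi/4) + C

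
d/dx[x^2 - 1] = 2*x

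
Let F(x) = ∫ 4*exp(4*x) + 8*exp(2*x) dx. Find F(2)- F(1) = -(2 + exp(2))^2 + (2 + exp(4))^2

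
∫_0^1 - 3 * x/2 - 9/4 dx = -3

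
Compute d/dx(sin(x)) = cos(x)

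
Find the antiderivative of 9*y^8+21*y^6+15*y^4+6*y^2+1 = y^9 + 3*y^7 + 3*y^5 + 2*y^3 + y + C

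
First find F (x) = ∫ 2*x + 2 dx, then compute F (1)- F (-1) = 4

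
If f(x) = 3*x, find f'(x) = 3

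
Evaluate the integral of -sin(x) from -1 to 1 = 0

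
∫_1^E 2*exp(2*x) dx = -2*exp(E) - (1 + E)^2 + 2*E + (1 + exp(E))^2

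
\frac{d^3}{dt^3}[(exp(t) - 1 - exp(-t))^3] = (27*exp(6*t) - 24*exp(5*t) + 24*exp(t) + 27)*exp(-3*t)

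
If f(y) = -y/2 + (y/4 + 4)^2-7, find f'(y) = y/8 + 3/2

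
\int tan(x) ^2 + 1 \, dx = tan(x) + C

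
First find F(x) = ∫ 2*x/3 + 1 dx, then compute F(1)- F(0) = 4/3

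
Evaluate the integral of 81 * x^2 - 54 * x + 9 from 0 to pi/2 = 1 + (-1 + 3*pi/2)^3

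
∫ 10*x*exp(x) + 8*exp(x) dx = (10*x - 2)*exp(x) + C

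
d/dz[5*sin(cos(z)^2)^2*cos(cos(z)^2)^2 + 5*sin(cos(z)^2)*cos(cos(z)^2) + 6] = 5*sin(-2*z + cos(2*z) + 1)/2 - 5*sin(2*z + cos(2*z) + 1)/2 - 5*cos(-2*z + 2*cos(2*z) + 2)/4 + 5*cos(2*z + 2*cos(2*z) + 2)/4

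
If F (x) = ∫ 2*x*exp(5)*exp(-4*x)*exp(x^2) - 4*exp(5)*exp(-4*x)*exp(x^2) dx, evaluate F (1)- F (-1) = -exp(10) + exp(2)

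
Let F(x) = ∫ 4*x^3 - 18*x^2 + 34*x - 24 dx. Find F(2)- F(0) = -12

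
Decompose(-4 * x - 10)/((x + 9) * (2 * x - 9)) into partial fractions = -56/(27*(2*x - 9)) - 26/(27*(x + 9))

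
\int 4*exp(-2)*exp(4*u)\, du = exp(4*u - 2) + C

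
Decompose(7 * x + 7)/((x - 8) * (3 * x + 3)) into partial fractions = 7/(3*(x - 8))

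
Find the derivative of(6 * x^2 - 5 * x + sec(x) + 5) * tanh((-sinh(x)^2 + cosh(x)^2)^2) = (12*x + sin(x)/cos(x)^2 - 5)*tanh(1)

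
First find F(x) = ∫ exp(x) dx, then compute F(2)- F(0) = -1 + exp(2)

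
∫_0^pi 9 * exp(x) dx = -9 + 9*exp(pi)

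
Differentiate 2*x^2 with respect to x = 4*x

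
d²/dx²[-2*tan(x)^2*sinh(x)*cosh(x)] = -8*sin(x)*cosh(2*x)/cos(x)^3 + 4*sinh(2*x) - 6*sinh(2*x)/cos(x)^4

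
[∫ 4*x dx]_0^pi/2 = pi^2/2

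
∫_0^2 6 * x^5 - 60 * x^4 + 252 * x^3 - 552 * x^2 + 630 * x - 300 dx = -124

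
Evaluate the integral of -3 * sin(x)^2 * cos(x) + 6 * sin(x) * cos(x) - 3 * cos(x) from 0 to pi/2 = -1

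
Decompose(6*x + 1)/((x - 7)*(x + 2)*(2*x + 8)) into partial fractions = -23/(44*(x + 4)) + 11/(36*(x + 2)) + 43/(198*(x - 7))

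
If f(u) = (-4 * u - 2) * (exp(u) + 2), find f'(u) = -4*u*exp(u) - 6*exp(u) - 8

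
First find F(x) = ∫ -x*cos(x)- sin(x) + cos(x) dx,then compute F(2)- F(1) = -sin(2)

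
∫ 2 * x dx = x^2 + C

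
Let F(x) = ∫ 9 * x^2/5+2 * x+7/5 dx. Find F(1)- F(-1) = 4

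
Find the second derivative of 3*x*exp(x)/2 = 3*x*exp(x)/2 + 3*exp(x)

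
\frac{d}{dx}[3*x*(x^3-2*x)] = 12*x^3 - 12*x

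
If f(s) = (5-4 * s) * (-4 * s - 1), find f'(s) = 32*s - 16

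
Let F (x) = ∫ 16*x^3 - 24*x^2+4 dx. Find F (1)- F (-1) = -8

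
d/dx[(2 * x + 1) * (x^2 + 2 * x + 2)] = 6*x^2 + 10*x + 6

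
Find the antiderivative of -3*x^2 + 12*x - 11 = -x^3 + 6*x^2 - 11*x + C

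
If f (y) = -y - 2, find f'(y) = -1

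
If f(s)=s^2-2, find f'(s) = 2*s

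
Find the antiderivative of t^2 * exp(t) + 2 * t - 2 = ((t - 1)^2 + 1)*(exp(t) + 1) + C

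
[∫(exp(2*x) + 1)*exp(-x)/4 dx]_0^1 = -exp(-1)/4 + E/4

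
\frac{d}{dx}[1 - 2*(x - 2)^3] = -6*x^2 + 24*x - 24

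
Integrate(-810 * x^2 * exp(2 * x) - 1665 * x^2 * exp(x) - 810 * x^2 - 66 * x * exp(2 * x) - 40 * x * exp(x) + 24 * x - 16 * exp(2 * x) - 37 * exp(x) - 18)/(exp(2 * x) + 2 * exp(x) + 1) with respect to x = -(6*x*(exp(x) + 1) + exp(x))*(45*x^2 - 2*x + 3)/(exp(x) + 1) + C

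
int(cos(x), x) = sin(x) + C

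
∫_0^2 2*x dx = 4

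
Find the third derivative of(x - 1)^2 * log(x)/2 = (x^2 + x + 1)/x^3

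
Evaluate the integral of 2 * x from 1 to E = -1 + exp(2)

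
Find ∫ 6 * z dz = 3*z^2 + C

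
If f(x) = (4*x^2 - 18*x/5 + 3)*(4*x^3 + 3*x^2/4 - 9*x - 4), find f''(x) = 320*x^3 - 684*x^2/5 - 801*x/5 + 373/10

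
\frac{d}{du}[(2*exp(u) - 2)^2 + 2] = 8*exp(2*u) - 8*exp(u)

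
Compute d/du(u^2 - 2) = 2*u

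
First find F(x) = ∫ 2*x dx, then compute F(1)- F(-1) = 0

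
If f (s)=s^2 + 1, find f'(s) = 2*s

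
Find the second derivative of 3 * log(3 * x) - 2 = -3/x^2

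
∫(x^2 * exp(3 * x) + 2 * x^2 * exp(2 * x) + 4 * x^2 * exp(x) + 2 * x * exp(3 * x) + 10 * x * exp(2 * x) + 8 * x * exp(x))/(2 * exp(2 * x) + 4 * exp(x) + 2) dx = x^2*(exp(x) + 4)*exp(x)/(2*(exp(x) + 1)) + C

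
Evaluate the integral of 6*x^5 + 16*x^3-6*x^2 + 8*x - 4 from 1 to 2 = 117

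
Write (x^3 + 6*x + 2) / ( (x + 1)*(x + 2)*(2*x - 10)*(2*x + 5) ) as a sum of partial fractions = 229/(90*(2*x + 5)) - 9/(7*(x + 2)) + 5/(36*(x + 1)) + 157/(1260*(x - 5))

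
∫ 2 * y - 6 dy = y^2 - 6*y + C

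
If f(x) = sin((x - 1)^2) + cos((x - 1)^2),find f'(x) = -2*x*sin(x^2 - 2*x + 1) + 2*x*cos(x^2 - 2*x + 1) + 2*sin(x^2 - 2*x + 1) - 2*cos(x^2 - 2*x + 1)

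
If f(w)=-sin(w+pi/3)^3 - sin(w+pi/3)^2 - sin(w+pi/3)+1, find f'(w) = -3*sin(w + pi/3)^2*cos(w + pi/3) - cos(w + pi/3) - cos(2*w + pi/6)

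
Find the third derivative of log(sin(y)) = 2*cos(y)/sin(y)^3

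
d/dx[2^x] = 2^x*log(2)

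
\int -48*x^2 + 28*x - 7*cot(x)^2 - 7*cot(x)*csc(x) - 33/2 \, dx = -(4*x - 3)*(8*x^2 - x + 4)/2 + 7*cot(x) + 7*csc(x) + C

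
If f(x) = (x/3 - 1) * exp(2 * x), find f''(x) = 4*x*exp(2*x)/3 - 8*exp(2*x)/3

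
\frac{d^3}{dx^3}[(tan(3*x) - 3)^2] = 648*tan(3*x)^5 - 972*tan(3*x)^4 + 1080*tan(3*x)^3 - 1296*tan(3*x)^2 + 432*tan(3*x) - 324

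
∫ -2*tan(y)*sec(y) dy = -2*sec(y) + C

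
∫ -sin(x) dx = cos(x) + C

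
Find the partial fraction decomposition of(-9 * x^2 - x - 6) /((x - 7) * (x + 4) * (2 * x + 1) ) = 31/(105*(2*x + 1)) - 146/(77*(x + 4)) - 454/(165*(x - 7))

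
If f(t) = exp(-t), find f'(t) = -exp(-t)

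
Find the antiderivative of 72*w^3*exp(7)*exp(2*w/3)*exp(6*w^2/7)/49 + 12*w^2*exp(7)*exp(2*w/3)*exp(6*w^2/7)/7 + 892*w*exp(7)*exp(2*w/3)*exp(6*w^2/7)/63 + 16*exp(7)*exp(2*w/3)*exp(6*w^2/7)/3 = (18*w^2 + 14*w + 147)*exp(6*w^2/7 + 2*w/3 + 7)/21 + C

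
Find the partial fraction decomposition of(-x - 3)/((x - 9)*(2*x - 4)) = 5/(14*(x - 2)) - 6/(7*(x - 9))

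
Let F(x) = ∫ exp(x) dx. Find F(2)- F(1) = -E + exp(2)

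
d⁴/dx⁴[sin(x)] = sin(x)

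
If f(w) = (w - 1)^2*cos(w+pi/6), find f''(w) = -w^2*cos(w + pi/6) - 4*w*sin(w + pi/6) + 2*w*cos(w + pi/6) + 4*sin(w + pi/6) + cos(w + pi/6)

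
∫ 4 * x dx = 2*x^2 + C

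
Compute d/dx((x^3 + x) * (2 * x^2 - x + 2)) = 10*x^4 - 4*x^3 + 12*x^2 - 2*x + 2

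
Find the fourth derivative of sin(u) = sin(u)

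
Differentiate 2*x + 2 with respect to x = 2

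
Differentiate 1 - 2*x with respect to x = -2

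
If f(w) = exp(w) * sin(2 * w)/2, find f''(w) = (-3*sin(2*w)/2 + 2*cos(2*w))*exp(w)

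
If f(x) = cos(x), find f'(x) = -sin(x)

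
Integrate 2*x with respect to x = x^2 + C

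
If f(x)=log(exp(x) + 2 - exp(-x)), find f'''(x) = (-2*exp(5*x) + 12*exp(4*x) + 12*exp(2*x) + 2*exp(x))/(exp(6*x) + 6*exp(5*x) + 9*exp(4*x) - 4*exp(3*x) - 9*exp(2*x) + 6*exp(x) - 1)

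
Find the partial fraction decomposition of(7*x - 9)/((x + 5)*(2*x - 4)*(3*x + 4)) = 3/(4*(3*x + 4)) - 2/(7*(x + 5)) + 1/(28*(x - 2))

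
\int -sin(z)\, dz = cos(z) + C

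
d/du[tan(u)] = cos(u)^(-2)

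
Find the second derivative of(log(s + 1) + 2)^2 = (-2*log(s + 1) - 2)/(s^2 + 2*s + 1)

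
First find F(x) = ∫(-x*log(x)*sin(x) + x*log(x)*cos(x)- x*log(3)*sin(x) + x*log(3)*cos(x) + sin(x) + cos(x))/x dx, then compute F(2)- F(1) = -(cos(1) + sin(1))*log(3) + (cos(2) + sin(2))*log(6)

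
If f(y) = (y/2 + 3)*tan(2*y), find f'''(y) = 24*y*tan(2*y)^4 + 32*y*tan(2*y)^2 + 8*y + 144*tan(2*y)^4 + 12*tan(2*y)^3 + 192*tan(2*y)^2 + 12*tan(2*y) + 48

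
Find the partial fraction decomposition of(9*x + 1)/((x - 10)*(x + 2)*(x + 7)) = -62/(85*(x + 7)) + 17/(60*(x + 2)) + 91/(204*(x - 10))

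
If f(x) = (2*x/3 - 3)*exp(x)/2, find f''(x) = x*exp(x)/3 - 5*exp(x)/6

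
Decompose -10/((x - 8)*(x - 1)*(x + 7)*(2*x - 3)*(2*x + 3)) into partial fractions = 8/(627*(2*x + 3)) + 40/(663*(2*x - 3)) - 1/(2244*(x + 7)) - 1/(28*(x - 1)) - 2/(5187*(x - 8))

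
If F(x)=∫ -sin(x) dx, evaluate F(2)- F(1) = -cos(1) + cos(2)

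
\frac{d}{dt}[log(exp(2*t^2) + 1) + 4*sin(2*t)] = (4*t*exp(2*t^2) + 8*exp(2*t^2)*cos(2*t) + 8*cos(2*t))/(exp(2*t^2) + 1)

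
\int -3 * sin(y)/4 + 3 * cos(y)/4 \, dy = 3*sqrt(2)*sin(y + pi/4)/4 + C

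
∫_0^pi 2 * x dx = pi^2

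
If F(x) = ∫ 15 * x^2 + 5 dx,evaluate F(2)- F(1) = 40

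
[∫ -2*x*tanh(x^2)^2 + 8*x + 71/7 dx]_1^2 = -tanh(1) + tanh(4) + 134/7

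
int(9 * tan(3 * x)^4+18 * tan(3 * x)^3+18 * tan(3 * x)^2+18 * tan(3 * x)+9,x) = (tan(3*x) + 1)^3 + C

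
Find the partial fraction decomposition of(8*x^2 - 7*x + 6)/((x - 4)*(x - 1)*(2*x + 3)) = 138/(55*(2*x + 3)) - 7/(15*(x - 1)) + 106/(33*(x - 4))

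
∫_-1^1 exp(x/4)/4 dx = -exp(-1/4) + exp(1/4)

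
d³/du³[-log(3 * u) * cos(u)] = (-u^3*log(u)*sin(u) - u^3*log(3)*sin(u) + 3*u^2*cos(u) - 3*u*sin(u) - 2*cos(u))/u^3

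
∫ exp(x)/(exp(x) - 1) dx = log(3*exp(x) - 3) + C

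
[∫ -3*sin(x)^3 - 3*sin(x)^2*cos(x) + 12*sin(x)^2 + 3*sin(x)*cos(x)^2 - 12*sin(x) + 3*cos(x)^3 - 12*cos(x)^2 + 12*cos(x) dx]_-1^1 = (-2 + cos(1) + sin(1))^3 - (-2 - sin(1) + cos(1))^3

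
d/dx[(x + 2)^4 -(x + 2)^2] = 4*x^3 + 24*x^2 + 46*x + 28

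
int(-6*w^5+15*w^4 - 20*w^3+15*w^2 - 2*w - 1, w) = -w^6 + 3*w^5 - 5*w^4 + 5*w^3 - w^2 - w + C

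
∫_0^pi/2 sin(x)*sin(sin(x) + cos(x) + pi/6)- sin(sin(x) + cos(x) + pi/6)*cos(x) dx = 0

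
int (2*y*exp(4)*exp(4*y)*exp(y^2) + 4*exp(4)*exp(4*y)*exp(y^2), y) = exp((y + 2)^2) + C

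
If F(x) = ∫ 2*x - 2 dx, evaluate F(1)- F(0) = -1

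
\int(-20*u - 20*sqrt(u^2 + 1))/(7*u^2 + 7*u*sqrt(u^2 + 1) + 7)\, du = -20*log(u + sqrt(u^2 + 1))/7 + C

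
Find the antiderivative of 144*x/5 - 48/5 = 72*x^2/5 - 48*x/5 + C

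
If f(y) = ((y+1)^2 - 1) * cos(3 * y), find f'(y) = -3*y^2*sin(3*y) - 6*y*sin(3*y) + 2*y*cos(3*y) + 2*cos(3*y)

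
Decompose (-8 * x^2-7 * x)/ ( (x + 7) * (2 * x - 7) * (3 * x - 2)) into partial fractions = 74/(391*(3*x - 2)) - 70/(51*(2*x - 7)) - 49/(69*(x + 7))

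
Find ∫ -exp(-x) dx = exp(-x) + C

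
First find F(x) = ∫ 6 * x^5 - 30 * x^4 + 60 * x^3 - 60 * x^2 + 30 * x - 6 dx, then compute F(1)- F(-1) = -64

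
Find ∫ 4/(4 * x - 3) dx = log(12*x - 9) + C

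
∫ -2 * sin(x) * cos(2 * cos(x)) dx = sin(2*cos(x)) + C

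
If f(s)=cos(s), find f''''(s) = cos(s)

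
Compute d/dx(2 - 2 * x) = -2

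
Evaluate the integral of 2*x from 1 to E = -1 + exp(2)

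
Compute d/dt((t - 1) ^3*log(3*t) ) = (3*t^3*log(t) + t^3 + 3*t^3*log(3) - 6*t^2*log(t) - 6*t^2*log(3) - 3*t^2 + 3*t*log(t) + 3*t + 3*t*log(3) - 1)/t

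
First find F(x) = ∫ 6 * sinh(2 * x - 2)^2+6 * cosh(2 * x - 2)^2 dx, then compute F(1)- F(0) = 3*sinh(4)/2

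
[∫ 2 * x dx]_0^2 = 4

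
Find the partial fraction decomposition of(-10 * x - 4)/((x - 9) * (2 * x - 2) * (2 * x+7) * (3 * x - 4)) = 234/(667*(3*x - 4)) - 124/(6525*(2*x + 7)) - 7/(72*(x - 1)) - 47/(4600*(x - 9))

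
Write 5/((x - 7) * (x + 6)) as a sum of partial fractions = -5/(13*(x + 6)) + 5/(13*(x - 7))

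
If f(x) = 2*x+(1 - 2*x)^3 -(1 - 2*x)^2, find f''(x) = 16 - 48*x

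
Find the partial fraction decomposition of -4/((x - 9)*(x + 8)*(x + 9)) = -2/(9*(x + 9)) + 4/(17*(x + 8)) - 2/(153*(x - 9))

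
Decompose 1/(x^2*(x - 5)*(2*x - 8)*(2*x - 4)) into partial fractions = 1/(96*(x - 2)) - 1/(128*(x - 4)) + 1/(300*(x - 5)) - 19/(3200*x) - 1/(160*x^2)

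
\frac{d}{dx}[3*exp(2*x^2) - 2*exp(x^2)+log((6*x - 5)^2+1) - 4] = (216*x^3*exp(2*x^2) - 72*x^3*exp(x^2) - 360*x^2*exp(2*x^2) + 120*x^2*exp(x^2) + 156*x*exp(2*x^2) - 52*x*exp(x^2) + 36*x - 30)/(18*x^2 - 30*x + 13)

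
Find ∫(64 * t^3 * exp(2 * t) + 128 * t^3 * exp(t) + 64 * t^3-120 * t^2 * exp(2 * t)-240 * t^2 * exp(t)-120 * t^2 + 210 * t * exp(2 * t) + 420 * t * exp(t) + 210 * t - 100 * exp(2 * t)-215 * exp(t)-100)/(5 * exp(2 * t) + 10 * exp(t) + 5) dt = ((exp(t) + 1)*(t^2*(4*t - 5)^2 + 80*t^2 - 100*t + 30) - 15*exp(t))/(5*(exp(t) + 1)) + C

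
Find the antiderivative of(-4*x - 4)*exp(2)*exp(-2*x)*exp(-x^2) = 2*exp(-x^2 - 2*x + 2) + C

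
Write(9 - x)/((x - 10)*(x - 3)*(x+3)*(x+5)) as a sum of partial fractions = -7/(120*(x + 5)) + 1/(13*(x + 3)) - 1/(56*(x - 3)) - 1/(1365*(x - 10))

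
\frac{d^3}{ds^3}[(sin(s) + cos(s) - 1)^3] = -27*sqrt(2)*sin(3*s + pi/4)/2 + 24*cos(2*s) - 9*sqrt(2)*cos(s + pi/4)/2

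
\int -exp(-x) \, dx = exp(-x) + C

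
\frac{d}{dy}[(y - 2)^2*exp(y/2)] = y^2*exp(y/2)/2 - 2*exp(y/2)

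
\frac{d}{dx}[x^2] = 2*x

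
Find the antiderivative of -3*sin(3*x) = cos(3*x) + C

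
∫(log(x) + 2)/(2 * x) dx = (log(x) + 4)*log(x)/4 + C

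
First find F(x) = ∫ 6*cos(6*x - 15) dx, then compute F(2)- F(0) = -sin(3) + sin(15)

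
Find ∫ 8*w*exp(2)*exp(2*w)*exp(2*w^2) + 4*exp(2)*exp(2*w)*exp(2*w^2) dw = 2*exp(2*w^2 + 2*w + 2) + C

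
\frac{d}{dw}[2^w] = 2^w*log(2)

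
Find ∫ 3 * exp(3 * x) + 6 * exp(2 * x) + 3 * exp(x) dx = (exp(x) + 1)^3 + C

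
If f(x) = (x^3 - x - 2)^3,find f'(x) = 9*x^8 - 21*x^6 - 36*x^5 + 15*x^4 + 48*x^3 + 33*x^2 - 12*x - 12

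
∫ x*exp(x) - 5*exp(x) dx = (x - 6)*exp(x) + C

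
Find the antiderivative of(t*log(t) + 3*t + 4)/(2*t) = (t + 4)*(log(t) + 2)/2 + C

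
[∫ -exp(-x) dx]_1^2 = -exp(-1) + exp(-2)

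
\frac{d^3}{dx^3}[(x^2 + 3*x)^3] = 120*x^3 + 540*x^2 + 648*x + 162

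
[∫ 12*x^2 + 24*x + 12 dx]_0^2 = 104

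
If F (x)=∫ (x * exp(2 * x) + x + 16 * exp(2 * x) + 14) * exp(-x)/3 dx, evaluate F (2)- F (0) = -17*exp(-2)/3 + 17*exp(2)/3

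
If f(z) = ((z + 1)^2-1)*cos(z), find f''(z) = -z^2*cos(z) - 4*z*sin(z) - 2*z*cos(z) - 4*sin(z) + 2*cos(z)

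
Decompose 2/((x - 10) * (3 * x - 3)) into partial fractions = -2/(27*(x - 1)) + 2/(27*(x - 10))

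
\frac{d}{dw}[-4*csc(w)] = 4*cot(w)*csc(w)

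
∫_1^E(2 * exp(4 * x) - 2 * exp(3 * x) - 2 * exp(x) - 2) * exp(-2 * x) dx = -(-1 - exp(-1) + E)^2 + (-1 - exp(-E) + exp(E))^2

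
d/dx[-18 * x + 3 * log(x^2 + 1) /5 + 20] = (-90*x^2 + 6*x - 90)/(5*x^2 + 5)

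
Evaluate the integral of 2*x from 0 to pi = pi^2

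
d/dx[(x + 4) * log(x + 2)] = (x*log(x + 2) + x + 2*log(x + 2) + 4)/(x + 2)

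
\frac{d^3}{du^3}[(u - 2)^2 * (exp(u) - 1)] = u^2*exp(u) + 2*u*exp(u) - 2*exp(u)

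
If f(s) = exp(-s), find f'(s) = -exp(-s)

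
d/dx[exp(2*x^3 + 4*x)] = 6*x^2*exp(2*x^3 + 4*x) + 4*exp(2*x^3 + 4*x)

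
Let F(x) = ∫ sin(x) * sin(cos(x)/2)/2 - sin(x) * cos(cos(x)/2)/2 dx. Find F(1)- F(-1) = 0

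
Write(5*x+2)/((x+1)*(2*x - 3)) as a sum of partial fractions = 19/(5*(2*x - 3)) + 3/(5*(x + 1))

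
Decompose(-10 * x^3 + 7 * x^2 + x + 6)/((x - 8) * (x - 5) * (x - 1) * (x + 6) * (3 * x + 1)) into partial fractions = -69/(3400*(3*x + 1)) + 1206/(9163*(x + 6)) + 1/(196*(x - 1)) + 133/(264*(x - 5)) - 2329/(3675*(x - 8))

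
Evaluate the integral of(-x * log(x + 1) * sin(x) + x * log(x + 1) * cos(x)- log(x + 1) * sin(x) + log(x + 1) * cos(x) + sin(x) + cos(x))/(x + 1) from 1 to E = -(cos(1) + sin(1))*log(2) + (cos(E) + sin(E))*log(1 + E)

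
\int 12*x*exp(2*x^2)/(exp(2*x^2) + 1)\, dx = 3*log(exp(2*x^2) + 1) + C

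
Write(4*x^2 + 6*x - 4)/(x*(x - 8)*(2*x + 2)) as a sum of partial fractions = -1/(3*(x + 1)) + 25/(12*(x - 8)) + 1/(4*x)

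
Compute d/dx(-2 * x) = -2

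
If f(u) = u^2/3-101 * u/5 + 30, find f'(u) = 2*u/3 - 101/5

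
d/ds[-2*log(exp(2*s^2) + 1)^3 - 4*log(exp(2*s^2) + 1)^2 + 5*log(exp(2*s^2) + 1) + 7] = (-24*s*exp(2*s^2)*log(exp(2*s^2) + 1)^2 - 32*s*exp(2*s^2)*log(exp(2*s^2) + 1) + 20*s*exp(2*s^2))/(exp(2*s^2) + 1)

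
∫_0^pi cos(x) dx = 0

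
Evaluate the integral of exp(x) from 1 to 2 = -E + exp(2)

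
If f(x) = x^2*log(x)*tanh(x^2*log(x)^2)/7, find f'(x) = x*(2*x^2*log(x)^3/cosh(x^2*log(x)^2)^2 + 2*x^2*log(x)^2/cosh(x^2*log(x)^2)^2 + 2*log(x)*tanh(x^2*log(x)^2) + tanh(x^2*log(x)^2))/7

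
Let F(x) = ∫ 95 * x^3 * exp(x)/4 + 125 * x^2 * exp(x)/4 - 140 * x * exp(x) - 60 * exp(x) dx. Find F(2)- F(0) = -90*exp(2)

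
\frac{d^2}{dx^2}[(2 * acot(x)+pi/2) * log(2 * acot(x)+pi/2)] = (16*x*log(2*acot(x) + pi/2)*acot(x) + 4*pi*x*log(2*acot(x) + pi/2) + 16*x*acot(x) + 4*pi*x + 8)/(4*x^4*acot(x) + pi*x^4 + 8*x^2*acot(x) + 2*pi*x^2 + 4*acot(x) + pi)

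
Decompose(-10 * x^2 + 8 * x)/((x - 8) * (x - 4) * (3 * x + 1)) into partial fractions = -34/(325*(3*x + 1)) + 32/(13*(x - 4)) - 144/(25*(x - 8))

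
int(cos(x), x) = sin(x) + C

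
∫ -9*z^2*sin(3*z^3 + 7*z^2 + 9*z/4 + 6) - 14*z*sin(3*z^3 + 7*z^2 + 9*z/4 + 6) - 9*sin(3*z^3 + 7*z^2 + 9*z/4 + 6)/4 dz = cos(3*z^3 + 7*z^2 + 9*z/4 + 6) + C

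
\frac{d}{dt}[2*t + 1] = 2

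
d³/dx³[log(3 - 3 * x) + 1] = 2/(x^3 - 3*x^2 + 3*x - 1)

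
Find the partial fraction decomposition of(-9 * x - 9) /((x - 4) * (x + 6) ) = -9/(2*(x + 6)) - 9/(2*(x - 4))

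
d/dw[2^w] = 2^w*log(2)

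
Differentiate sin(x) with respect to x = cos(x)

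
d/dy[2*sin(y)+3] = 2*cos(y)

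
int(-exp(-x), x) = exp(-x) + C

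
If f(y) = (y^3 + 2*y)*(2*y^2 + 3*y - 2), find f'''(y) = 120*y^2 + 72*y + 12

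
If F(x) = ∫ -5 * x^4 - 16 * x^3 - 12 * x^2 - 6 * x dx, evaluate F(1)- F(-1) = -10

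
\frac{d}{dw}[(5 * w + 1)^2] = 50*w + 10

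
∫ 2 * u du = u^2 + C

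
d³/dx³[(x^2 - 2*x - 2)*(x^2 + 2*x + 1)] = 24*x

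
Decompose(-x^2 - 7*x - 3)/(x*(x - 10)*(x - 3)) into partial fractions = 11/(7*(x - 3)) - 173/(70*(x - 10)) - 1/(10*x)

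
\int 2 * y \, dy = y^2 + C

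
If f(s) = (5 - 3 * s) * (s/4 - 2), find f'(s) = 29/4 - 3*s/2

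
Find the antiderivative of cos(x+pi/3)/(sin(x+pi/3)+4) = log(sin(x + pi/3) + 4) + C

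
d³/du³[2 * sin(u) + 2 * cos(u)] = 2*sin(u) - 2*cos(u)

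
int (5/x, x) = 5*log(2*x) + C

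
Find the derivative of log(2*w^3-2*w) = (3*w^2 - 1)/(w^3 - w)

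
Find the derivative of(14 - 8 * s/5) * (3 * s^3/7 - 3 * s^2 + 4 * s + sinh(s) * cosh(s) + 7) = -96*s^3/35 + 162*s^2/5 - 8*s*cosh(2*s)/5 - 484*s/5 - 4*sinh(2*s)/5 + 14*cosh(2*s) + 224/5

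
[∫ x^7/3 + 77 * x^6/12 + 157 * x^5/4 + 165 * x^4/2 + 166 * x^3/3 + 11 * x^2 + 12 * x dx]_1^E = -95/2 + 4*(E/2 + exp(2)/4)*(exp(2)/3 + 3*E) + 6*(E/2 + exp(2)/4)^2*(exp(2)/3 + 3*E)^2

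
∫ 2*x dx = x^2 + C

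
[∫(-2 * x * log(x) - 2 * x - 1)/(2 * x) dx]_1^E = -E - 1/2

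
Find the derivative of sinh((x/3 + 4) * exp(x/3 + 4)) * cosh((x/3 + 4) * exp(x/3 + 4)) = (x + 15)*exp(4)*exp(x/3)*cosh(2*(x/3 + 4)*exp(4)*exp(x/3))/9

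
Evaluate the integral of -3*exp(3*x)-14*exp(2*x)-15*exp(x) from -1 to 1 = -(2 + E)^3 - (2 + E)^2 - exp(-1) + E + (exp(-1) + 2)^2 + (exp(-1) + 2)^3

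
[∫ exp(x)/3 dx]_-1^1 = -exp(-1)/3 + E/3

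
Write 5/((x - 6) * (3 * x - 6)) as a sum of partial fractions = -5/(12*(x - 2)) + 5/(12*(x - 6))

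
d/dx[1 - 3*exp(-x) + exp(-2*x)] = (3*exp(x) - 2)*exp(-2*x)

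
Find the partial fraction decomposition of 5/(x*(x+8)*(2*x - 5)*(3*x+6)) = 8/(567*(2*x - 5)) - 5/(3024*(x + 8)) + 5/(324*(x + 2)) - 1/(48*x)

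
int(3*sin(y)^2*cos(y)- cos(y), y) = -sin(y)*cos(y)^2 + C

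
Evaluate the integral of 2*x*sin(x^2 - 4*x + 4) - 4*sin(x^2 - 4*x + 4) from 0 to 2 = -1 + cos(4)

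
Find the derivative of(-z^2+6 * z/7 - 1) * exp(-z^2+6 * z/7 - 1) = (98*z^3 - 126*z^2 + 36*z)*exp(-z^2 + 6*z/7 - 1)/49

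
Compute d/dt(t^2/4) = t/2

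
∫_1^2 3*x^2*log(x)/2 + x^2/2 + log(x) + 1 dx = 6*log(2)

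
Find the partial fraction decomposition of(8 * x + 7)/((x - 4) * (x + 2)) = 3/(2*(x + 2)) + 13/(2*(x - 4))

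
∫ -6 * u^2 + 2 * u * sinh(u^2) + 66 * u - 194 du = -2*u^3 + 33*u^2 - 194*u + cosh(u^2) + C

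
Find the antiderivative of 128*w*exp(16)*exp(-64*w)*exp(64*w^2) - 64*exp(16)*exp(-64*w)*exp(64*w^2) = exp(16*(2*w - 1)^2) + C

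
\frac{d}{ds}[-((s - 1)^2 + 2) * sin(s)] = -s^2*cos(s) - 2*s*sin(s) + 2*s*cos(s) + 2*sin(s) - 3*cos(s)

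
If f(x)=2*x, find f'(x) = 2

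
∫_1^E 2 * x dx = -1 + exp(2)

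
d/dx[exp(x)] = exp(x)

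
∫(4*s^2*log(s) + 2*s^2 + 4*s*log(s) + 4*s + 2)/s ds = 2*(s + 1)^2*log(s) + C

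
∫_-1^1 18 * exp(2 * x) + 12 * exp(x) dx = -(3*exp(-1) + 2)^2 + (2 + 3*E)^2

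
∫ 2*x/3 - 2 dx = x^2/3 - 2*x + C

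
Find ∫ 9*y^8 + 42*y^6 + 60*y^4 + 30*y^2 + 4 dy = y^9 + 6*y^7 + 12*y^5 + 10*y^3 + 4*y + C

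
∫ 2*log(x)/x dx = log(x)^2 + C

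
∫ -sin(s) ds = cos(s) + C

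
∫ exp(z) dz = exp(z) + C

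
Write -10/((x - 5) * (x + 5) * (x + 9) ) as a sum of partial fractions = -5/(28*(x + 9)) + 1/(4*(x + 5)) - 1/(14*(x - 5))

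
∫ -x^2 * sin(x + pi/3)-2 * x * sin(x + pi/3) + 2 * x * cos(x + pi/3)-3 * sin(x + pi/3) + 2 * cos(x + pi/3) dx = ((x + 1)^2 + 2)*cos(x + pi/3) + C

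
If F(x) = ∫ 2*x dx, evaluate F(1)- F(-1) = 0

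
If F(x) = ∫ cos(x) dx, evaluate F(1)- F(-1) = 2*sin(1)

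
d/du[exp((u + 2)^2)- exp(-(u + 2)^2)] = (2*u*exp(2*u^2 + 8*u + 8) + 2*u + 4*exp(2*u^2 + 8*u + 8) + 4)*exp(-u^2 - 4*u - 4)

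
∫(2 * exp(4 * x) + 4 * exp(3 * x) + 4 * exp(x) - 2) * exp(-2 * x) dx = ((exp(x) + 2)*exp(x) - 1)^2*exp(-2*x) + C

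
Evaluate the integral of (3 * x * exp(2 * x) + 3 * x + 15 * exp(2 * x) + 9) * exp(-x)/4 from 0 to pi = (3*pi/4 + 3)*(-exp(-pi) + exp(pi))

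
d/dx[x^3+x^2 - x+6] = 3*x^2 + 2*x - 1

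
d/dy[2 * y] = 2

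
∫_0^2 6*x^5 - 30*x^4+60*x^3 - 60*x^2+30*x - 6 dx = 0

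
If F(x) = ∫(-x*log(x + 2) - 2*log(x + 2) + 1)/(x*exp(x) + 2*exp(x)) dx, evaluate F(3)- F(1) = -exp(-1)*log(3) + exp(-3)*log(5)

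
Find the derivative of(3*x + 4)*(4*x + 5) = 24*x + 31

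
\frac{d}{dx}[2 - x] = -1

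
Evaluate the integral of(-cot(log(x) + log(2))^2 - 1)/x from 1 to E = -cot(log(2)) + cot(log(2*E))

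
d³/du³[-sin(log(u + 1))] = -(3*sin(log(u + 1)) + cos(log(u + 1)))/(u^3 + 3*u^2 + 3*u + 1)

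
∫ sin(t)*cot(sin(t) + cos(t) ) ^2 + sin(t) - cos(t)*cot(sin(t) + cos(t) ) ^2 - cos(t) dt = cot(sin(t) + cos(t)) + C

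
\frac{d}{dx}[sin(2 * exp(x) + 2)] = 2*exp(x)*cos(2*exp(x) + 2)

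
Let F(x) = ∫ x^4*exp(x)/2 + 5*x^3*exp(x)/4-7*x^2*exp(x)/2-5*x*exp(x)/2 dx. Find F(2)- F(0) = -3*exp(2)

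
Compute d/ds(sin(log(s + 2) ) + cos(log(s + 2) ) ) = sqrt(2)*cos(log(s + 2) + pi/4)/(s + 2)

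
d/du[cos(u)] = -sin(u)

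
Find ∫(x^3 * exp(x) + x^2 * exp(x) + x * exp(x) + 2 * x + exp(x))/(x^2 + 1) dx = x*exp(x) + log(x^2 + 1) + C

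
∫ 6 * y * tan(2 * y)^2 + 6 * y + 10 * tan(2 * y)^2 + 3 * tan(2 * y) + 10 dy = (3*y + 5)*tan(2*y) + C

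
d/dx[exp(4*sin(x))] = 4*exp(4*sin(x))*cos(x)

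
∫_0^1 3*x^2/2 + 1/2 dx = 1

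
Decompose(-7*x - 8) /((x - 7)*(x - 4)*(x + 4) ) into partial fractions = 5/(22*(x + 4)) + 3/(2*(x - 4)) - 19/(11*(x - 7))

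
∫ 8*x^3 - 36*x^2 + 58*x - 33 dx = 2*x^4 - 12*x^3 + 29*x^2 - 33*x + C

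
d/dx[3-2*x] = -2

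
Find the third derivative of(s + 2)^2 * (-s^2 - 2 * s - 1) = -24*s - 36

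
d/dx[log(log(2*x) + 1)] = 1/(x*log(x) + x*log(2) + x)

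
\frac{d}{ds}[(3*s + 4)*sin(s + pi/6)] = 3*s*cos(s + pi/6) + 3*sin(s + pi/6) + 4*cos(s + pi/6)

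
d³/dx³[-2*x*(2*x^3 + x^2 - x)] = -96*x - 12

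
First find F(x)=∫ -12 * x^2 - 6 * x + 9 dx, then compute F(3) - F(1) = -110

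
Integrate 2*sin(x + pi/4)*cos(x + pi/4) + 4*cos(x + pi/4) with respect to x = (sin(x + pi/4) + 2)^2 + C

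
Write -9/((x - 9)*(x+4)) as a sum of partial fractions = 9/(13*(x + 4)) - 9/(13*(x - 9))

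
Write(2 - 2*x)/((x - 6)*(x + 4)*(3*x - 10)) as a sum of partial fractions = 21/(88*(3*x - 10)) + 1/(22*(x + 4)) - 1/(8*(x - 6))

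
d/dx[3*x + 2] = 3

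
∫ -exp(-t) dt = exp(-t) + C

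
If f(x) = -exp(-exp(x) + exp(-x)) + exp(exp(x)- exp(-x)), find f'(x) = (exp(2*x) + exp(2*exp(x) - 2*exp(-x)) + exp(2*x + 2*exp(x) - 2*exp(-x)) + 1)*exp(-x - exp(x) + exp(-x))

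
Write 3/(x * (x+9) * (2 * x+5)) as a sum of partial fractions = -12/(65*(2*x + 5)) + 1/(39*(x + 9)) + 1/(15*x)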